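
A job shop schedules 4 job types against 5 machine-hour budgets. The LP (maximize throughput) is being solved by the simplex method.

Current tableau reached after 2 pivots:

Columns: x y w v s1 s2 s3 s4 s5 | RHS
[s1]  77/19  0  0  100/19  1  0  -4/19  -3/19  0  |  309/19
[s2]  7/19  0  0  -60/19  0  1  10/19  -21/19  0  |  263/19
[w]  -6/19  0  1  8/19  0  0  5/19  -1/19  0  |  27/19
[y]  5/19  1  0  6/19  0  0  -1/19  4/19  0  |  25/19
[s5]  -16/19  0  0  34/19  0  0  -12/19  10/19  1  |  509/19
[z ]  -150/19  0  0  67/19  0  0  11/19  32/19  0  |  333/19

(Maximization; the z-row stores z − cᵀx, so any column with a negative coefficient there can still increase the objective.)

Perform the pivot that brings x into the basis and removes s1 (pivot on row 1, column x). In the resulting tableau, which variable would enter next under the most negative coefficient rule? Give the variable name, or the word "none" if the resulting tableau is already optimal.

none

Pivot element 77/19. New z-row = old z-row − (-150/19)·(row 1/(77/19)).
Updated z-row coefficients: x: 0, y: 0, w: 0, v: 1061/77, s1: 150/77, s2: 0, s3: 13/77, s4: 106/77, s5: 0.
No coefficient is strictly negative; the tableau after this pivot is optimal.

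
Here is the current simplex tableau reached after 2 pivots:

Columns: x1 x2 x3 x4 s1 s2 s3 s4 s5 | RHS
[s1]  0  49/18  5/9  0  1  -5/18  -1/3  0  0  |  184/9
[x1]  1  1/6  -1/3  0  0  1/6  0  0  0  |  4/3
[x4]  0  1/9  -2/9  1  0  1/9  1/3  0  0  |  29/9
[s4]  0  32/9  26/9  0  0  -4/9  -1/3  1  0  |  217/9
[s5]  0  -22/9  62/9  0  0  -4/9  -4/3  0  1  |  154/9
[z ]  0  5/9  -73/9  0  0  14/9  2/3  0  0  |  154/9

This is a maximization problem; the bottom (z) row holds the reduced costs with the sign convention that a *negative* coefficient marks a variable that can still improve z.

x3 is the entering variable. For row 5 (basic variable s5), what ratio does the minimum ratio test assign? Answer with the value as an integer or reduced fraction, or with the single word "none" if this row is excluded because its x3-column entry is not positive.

Ratio = RHS / (x3 entry) = (154/9) / (62/9) = 77/31.

77/31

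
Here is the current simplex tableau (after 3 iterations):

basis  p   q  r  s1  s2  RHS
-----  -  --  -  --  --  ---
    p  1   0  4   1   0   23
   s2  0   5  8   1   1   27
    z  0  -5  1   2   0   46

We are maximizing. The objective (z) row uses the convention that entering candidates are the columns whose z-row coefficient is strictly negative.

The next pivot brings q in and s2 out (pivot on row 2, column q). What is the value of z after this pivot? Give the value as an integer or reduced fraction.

Minimum ratio for q: 27/5 = 27/5.
z changes by −(z-row coeff of q)·ratio = −(-5)·(27/5) = 27.
New z = 46 + 27 = 73.

73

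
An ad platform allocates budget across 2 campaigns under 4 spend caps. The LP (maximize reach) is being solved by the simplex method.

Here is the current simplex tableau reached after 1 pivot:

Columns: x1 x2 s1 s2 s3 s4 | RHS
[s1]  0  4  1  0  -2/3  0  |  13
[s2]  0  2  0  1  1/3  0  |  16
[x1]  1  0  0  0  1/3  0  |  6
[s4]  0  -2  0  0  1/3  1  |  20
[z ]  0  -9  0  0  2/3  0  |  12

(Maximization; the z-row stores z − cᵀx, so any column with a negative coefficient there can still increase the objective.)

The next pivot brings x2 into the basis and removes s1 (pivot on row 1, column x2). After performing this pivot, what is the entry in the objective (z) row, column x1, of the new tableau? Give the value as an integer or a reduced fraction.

0

Pivot element is row 1, column x2: 4.
Normalize row 1: new (row 1, x1) = 0/4 = 0.
z-row ← z-row − (-9)·(new row 1): 0 − (-9)·0 = 0.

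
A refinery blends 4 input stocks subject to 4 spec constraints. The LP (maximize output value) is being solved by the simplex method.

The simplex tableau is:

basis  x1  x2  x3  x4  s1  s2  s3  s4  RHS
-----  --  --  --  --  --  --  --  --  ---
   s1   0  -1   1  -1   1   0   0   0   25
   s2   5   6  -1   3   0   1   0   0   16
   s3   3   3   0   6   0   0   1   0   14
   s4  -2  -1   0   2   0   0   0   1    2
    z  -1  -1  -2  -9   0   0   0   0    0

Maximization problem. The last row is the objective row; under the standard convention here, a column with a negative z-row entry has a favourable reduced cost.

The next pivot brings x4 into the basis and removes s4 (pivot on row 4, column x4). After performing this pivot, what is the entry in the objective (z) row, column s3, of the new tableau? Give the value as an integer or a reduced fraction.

Pivot element is row 4, column x4: 2.
Normalize row 4: new (row 4, s3) = 0/2 = 0.
z-row ← z-row − (-9)·(new row 4): 0 − (-9)·0 = 0.

0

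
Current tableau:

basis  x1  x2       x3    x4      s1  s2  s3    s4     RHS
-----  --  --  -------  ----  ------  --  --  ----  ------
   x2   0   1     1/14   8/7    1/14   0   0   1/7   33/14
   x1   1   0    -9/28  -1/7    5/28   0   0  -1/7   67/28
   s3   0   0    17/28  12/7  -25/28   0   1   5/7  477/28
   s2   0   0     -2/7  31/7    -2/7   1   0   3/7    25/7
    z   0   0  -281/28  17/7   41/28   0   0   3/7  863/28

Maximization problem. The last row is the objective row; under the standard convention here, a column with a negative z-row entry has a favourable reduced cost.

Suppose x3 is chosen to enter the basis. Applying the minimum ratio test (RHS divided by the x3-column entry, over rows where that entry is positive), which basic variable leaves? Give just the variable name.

s3

Ratios: row 1 (x2): (33/14)/(1/14) = 33; row 2 (x1): entry -9/28 ≤ 0, skip; row 3 (s3): (477/28)/(17/28) = 477/17; row 4 (s2): entry -2/7 ≤ 0, skip.
Minimum ratio 477/17 is in the s3 row, so s3 leaves.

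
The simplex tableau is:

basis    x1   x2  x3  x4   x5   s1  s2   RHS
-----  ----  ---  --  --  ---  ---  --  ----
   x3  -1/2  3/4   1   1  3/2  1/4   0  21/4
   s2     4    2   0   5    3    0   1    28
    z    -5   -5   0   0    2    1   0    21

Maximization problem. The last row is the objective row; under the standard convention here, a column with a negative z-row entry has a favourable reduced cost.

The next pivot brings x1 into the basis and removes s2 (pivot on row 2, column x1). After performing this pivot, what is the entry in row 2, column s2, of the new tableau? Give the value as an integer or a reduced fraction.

1/4

Pivot element is row 2, column x1: 4.
Normalize row 2: new (row 2, s2) = 1/4 = 1/4.
Row 2 is the pivot row, so the entry is 1/4.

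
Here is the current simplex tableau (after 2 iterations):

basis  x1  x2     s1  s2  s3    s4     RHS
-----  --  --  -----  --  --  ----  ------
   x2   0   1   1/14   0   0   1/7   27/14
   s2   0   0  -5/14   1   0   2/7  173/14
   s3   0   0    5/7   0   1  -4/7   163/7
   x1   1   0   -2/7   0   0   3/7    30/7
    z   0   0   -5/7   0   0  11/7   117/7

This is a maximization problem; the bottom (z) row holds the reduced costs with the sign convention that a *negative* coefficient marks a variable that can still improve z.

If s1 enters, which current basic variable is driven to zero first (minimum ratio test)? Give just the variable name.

x2

Ratios: row 1 (x2): (27/14)/(1/14) = 27; row 2 (s2): entry -5/14 ≤ 0, skip; row 3 (s3): (163/7)/(5/7) = 163/5; row 4 (x1): entry -2/7 ≤ 0, skip.
Minimum ratio 27 is in the x2 row, so x2 leaves.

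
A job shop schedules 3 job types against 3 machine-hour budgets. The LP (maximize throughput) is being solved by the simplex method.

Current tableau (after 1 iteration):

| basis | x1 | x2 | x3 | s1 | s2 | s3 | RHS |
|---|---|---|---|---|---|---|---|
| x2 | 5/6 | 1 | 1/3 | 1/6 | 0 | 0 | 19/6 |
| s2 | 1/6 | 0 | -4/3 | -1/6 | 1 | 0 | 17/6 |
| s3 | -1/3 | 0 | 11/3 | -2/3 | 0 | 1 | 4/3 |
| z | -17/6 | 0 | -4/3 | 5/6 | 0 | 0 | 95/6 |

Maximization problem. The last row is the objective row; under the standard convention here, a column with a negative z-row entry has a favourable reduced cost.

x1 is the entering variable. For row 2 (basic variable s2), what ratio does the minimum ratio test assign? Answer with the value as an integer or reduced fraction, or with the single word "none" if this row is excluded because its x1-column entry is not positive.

Ratio = RHS / (x1 entry) = (17/6) / (1/6) = 17.

17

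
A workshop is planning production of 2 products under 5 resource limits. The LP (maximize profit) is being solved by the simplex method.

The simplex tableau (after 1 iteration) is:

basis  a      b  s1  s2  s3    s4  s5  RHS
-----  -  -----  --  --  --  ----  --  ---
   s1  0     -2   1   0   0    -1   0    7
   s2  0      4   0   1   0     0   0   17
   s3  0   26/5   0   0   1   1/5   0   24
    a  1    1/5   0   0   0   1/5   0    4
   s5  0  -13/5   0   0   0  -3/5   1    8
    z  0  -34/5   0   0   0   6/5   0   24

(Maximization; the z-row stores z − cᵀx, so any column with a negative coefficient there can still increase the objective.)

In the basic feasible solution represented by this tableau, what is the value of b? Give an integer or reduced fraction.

b is nonbasic (not in the basis column), so its value in the current BFS is 0.

0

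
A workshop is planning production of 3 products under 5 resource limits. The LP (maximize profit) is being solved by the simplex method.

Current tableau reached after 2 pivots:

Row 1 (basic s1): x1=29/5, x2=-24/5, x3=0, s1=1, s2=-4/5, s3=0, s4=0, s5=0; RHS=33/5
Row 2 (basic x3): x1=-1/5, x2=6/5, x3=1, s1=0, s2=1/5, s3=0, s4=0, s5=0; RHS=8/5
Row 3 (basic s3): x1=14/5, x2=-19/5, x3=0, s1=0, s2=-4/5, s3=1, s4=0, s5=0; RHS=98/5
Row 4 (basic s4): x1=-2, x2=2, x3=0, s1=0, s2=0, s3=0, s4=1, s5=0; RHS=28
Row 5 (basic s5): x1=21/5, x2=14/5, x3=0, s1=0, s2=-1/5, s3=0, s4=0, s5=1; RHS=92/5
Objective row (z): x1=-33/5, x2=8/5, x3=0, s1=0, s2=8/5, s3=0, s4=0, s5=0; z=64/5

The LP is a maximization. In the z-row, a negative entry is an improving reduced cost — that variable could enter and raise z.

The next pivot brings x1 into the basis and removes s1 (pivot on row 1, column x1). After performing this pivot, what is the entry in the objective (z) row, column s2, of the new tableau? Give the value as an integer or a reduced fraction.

20/29

Pivot element is row 1, column x1: 29/5.
Normalize row 1: new (row 1, s2) = (-4/5)/(29/5) = -4/29.
z-row ← z-row − (-33/5)·(new row 1): 8/5 − (-33/5)·(-4/29) = 20/29.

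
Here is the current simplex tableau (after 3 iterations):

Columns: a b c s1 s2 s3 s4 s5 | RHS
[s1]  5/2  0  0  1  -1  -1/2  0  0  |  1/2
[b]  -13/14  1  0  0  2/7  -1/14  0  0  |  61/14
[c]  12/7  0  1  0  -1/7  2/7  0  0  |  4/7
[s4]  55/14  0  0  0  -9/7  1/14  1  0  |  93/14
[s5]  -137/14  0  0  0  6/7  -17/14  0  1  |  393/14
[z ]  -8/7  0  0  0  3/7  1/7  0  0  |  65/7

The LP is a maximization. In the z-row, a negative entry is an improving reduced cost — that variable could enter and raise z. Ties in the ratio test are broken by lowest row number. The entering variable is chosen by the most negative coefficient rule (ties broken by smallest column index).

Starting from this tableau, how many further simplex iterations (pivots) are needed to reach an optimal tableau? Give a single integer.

2

pivot: a in, s1 out → z = 333/35
pivot: s3 in, c out → z = 105/11
No improving column remains; optimal.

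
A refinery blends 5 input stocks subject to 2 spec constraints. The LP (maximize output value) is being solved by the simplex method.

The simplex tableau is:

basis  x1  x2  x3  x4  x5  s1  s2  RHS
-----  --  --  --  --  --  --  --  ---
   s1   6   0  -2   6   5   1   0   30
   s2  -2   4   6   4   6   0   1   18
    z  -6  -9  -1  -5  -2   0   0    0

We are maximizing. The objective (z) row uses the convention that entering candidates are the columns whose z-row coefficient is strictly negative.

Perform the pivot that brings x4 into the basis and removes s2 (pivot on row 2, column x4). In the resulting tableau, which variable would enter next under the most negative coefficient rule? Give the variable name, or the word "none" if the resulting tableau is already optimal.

x1

Pivot element 4. New z-row = old z-row − (-5)·(row 2/4).
Updated z-row coefficients: x1: -17/2, x2: -4, x3: 13/2, x4: 0, x5: 11/2, s1: 0, s2: 5/4.
The most negative is -17/2 in column x1, so x1 would enter next.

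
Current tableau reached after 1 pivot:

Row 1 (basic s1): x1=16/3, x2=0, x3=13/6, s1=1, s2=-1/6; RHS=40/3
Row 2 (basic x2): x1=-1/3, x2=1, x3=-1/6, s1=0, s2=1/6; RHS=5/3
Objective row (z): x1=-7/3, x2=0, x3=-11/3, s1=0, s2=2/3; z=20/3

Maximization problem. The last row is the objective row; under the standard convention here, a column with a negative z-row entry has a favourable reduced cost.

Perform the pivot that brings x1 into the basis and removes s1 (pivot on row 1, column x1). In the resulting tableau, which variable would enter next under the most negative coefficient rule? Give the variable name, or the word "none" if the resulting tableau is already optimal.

Pivot element 16/3. New z-row = old z-row − (-7/3)·(row 1/(16/3)).
Updated z-row coefficients: x1: 0, x2: 0, x3: -87/32, s1: 7/16, s2: 19/32.
The most negative is -87/32 in column x3, so x3 would enter next.

x3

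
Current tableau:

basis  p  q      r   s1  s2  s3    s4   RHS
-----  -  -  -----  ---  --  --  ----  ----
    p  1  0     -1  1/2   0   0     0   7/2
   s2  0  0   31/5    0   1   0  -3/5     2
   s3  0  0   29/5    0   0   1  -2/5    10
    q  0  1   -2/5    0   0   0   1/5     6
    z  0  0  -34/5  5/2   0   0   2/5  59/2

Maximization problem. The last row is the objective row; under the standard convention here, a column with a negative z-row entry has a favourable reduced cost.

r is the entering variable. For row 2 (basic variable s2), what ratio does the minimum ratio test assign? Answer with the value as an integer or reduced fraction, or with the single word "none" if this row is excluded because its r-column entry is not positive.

Ratio = RHS / (r entry) = 2 / (31/5) = 10/31.

10/31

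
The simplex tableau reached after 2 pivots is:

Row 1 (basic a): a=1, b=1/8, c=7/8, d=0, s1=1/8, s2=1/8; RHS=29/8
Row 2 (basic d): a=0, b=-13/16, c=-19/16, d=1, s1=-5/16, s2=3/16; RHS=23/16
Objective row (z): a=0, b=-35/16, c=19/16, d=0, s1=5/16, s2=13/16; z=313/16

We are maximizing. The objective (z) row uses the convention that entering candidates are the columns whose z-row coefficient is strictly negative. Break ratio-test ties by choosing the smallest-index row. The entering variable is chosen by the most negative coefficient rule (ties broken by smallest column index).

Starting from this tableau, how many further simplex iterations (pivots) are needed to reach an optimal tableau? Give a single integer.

pivot: b in, a out → z = 83
No improving column remains; optimal.

1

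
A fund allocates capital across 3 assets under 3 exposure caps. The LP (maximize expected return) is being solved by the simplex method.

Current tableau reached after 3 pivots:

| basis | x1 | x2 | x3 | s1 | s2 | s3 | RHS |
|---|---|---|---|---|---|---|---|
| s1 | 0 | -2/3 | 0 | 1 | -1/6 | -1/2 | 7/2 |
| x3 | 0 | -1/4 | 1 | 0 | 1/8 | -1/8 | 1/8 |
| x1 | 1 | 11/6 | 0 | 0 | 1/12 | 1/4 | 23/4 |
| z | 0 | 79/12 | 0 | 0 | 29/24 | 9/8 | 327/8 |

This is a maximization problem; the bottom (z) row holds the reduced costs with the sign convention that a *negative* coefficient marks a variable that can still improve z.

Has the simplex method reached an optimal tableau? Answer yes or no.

No objective-row coefficient is strictly negative, so no entering variable exists; the tableau is optimal.

yes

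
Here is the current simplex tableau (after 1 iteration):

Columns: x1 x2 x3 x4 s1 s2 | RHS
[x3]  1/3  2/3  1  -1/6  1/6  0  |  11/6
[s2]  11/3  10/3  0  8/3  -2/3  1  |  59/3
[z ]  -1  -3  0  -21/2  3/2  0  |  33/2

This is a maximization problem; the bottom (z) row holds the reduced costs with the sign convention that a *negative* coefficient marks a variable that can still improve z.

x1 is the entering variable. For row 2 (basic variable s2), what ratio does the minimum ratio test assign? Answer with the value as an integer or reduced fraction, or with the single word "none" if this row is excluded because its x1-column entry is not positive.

Ratio = RHS / (x1 entry) = (59/3) / (11/3) = 59/11.

59/11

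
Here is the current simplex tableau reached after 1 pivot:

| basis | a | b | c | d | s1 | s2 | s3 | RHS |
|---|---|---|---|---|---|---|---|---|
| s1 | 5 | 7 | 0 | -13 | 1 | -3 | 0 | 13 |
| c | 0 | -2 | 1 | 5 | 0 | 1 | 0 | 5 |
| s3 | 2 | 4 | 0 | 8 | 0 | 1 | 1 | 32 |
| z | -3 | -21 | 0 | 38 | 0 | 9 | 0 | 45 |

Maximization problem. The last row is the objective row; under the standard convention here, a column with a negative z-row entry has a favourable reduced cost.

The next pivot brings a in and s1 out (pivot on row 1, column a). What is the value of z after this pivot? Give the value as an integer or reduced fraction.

Minimum ratio for a: 13/5 = 13/5.
z changes by −(z-row coeff of a)·ratio = −(-3)·(13/5) = 39/5.
New z = 45 + (39/5) = 264/5.

264/5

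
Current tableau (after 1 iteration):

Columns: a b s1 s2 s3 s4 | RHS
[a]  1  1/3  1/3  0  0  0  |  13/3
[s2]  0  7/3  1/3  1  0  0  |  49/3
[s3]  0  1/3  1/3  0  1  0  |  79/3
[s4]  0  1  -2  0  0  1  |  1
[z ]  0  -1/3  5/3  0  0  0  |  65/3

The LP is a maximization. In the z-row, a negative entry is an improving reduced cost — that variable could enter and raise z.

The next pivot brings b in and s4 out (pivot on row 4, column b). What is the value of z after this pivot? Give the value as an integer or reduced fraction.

Minimum ratio for b: 1/1 = 1.
z changes by −(z-row coeff of b)·ratio = −(-1/3)·1 = 1/3.
New z = 65/3 + (1/3) = 22.

22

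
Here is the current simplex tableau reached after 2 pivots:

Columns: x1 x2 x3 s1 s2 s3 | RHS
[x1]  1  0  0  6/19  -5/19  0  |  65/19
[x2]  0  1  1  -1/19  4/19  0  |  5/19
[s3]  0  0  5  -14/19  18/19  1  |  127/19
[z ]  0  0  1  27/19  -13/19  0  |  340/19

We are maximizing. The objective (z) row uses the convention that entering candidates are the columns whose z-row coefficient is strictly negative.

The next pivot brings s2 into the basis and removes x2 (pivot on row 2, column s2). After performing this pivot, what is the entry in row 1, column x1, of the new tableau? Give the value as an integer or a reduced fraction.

1

Pivot element is row 2, column s2: 4/19.
Normalize row 2: new (row 2, x1) = 0/(4/19) = 0.
row 1 ← row 1 − (-5/19)·(new row 2): 1 − (-5/19)·0 = 1.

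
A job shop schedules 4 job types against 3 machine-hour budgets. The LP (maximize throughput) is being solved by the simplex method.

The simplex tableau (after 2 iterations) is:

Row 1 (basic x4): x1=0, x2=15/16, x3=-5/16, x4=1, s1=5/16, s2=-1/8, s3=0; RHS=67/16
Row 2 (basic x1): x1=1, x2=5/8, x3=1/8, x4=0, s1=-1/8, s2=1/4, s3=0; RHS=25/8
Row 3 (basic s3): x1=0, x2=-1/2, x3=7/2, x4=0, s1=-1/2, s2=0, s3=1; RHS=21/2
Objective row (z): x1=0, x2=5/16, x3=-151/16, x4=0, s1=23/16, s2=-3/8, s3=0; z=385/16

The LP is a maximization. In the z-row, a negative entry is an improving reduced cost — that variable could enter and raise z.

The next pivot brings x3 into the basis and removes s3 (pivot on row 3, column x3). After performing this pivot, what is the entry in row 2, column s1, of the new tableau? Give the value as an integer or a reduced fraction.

Pivot element is row 3, column x3: 7/2.
Normalize row 3: new (row 3, s1) = (-1/2)/(7/2) = -1/7.
row 2 ← row 2 − (1/8)·(new row 3): -1/8 − (1/8)·(-1/7) = -3/28.

-3/28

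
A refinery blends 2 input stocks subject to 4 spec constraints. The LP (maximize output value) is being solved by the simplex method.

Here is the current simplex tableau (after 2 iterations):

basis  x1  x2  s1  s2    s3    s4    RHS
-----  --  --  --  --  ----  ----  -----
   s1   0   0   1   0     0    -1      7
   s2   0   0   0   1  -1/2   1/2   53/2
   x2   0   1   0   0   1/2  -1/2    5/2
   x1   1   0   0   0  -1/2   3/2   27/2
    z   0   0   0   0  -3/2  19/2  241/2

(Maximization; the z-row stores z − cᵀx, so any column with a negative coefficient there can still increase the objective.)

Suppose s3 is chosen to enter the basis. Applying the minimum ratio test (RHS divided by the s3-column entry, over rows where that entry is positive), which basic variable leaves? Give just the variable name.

Ratios: row 1 (s1): entry 0 ≤ 0, skip; row 2 (s2): entry -1/2 ≤ 0, skip; row 3 (x2): (5/2)/(1/2) = 5; row 4 (x1): entry -1/2 ≤ 0, skip.
Minimum ratio 5 is in the x2 row, so x2 leaves.

x2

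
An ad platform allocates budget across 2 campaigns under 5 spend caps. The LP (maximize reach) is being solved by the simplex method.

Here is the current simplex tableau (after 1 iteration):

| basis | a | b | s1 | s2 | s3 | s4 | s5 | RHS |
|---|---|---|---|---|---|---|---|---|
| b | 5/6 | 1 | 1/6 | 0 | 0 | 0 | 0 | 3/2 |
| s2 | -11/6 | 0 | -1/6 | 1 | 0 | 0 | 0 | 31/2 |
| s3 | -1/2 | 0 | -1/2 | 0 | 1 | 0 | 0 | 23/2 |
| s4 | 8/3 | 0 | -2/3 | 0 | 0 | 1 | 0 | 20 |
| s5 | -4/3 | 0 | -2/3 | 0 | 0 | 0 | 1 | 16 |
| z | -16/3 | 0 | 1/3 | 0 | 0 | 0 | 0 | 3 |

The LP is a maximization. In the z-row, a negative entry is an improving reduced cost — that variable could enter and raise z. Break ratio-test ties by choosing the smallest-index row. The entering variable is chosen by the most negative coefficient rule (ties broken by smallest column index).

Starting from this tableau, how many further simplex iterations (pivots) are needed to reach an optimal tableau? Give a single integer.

1

pivot: a in, b out → z = 63/5
No improving column remains; optimal.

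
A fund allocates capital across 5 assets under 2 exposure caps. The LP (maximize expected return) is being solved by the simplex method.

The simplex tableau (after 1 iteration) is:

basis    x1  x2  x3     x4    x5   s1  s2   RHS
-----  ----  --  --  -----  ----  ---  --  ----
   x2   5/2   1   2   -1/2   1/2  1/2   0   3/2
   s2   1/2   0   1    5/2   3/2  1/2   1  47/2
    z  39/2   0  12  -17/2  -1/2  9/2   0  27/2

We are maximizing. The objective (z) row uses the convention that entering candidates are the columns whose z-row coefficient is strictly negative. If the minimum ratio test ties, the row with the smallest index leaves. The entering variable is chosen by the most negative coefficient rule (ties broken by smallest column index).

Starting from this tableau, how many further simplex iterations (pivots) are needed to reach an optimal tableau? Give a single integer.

1

pivot: x4 in, s2 out → z = 467/5
No improving column remains; optimal.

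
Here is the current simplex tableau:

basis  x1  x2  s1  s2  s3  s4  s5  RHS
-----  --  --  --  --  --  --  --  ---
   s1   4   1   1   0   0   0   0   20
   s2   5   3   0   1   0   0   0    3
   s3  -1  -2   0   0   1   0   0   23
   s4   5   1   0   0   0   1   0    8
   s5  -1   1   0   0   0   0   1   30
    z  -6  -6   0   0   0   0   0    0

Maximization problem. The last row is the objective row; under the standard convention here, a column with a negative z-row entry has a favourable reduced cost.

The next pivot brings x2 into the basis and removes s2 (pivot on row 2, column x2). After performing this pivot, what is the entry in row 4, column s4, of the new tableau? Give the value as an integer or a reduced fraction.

Pivot element is row 2, column x2: 3.
Normalize row 2: new (row 2, s4) = 0/3 = 0.
row 4 ← row 4 − 1·(new row 2): 1 − 1·0 = 1.

1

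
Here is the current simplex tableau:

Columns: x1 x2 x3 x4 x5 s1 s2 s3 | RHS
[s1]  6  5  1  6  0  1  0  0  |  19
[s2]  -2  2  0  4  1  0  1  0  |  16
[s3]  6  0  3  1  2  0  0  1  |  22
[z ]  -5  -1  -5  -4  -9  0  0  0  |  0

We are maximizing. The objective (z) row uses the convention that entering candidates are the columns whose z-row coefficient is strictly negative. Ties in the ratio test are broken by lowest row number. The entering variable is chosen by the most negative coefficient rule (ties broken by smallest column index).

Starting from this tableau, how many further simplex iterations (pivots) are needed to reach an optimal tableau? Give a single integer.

2

pivot: x5 in, s3 out → z = 99
pivot: x2 in, s2 out → z = 203/2
No improving column remains; optimal.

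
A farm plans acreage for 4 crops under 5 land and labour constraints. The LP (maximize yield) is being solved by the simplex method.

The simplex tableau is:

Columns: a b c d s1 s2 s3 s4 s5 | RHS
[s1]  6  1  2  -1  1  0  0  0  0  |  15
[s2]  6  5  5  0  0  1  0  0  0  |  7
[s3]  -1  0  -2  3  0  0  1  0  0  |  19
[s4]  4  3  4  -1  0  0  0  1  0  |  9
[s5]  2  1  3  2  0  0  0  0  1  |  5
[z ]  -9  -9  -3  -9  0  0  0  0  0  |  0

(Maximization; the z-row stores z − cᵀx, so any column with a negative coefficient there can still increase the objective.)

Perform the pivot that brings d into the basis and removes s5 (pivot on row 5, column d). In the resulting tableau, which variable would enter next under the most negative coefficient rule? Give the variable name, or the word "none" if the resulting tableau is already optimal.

Pivot element 2. New z-row = old z-row − (-9)·(row 5/2).
Updated z-row coefficients: a: 0, b: -9/2, c: 21/2, d: 0, s1: 0, s2: 0, s3: 0, s4: 0, s5: 9/2.
The most negative is -9/2 in column b, so b would enter next.

b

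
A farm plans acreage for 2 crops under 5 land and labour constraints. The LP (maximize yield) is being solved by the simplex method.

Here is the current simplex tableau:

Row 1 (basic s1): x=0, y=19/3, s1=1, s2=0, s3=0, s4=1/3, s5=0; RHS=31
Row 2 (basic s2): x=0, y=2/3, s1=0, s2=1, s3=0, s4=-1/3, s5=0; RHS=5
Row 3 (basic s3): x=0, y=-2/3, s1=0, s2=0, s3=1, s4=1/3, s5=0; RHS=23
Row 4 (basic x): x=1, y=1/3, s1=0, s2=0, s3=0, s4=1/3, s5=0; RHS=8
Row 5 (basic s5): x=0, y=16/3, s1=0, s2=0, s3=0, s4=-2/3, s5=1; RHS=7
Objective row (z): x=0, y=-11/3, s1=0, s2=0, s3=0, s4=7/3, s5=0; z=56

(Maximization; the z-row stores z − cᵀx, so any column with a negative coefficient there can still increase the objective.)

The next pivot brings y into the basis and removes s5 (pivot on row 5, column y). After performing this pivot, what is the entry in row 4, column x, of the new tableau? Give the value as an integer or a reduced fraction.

1

Pivot element is row 5, column y: 16/3.
Normalize row 5: new (row 5, x) = 0/(16/3) = 0.
row 4 ← row 4 − (1/3)·(new row 5): 1 − (1/3)·0 = 1.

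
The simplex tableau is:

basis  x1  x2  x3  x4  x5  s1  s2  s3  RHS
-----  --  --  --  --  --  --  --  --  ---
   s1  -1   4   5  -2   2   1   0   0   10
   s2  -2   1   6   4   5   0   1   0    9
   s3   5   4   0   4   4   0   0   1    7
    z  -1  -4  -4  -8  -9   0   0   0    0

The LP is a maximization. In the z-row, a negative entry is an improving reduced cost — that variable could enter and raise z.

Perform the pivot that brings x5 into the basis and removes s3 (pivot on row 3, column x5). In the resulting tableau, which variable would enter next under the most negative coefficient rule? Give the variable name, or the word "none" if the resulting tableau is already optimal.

Pivot element 4. New z-row = old z-row − (-9)·(row 3/4).
Updated z-row coefficients: x1: 41/4, x2: 5, x3: -4, x4: 1, x5: 0, s1: 0, s2: 0, s3: 9/4.
The most negative is -4 in column x3, so x3 would enter next.

x3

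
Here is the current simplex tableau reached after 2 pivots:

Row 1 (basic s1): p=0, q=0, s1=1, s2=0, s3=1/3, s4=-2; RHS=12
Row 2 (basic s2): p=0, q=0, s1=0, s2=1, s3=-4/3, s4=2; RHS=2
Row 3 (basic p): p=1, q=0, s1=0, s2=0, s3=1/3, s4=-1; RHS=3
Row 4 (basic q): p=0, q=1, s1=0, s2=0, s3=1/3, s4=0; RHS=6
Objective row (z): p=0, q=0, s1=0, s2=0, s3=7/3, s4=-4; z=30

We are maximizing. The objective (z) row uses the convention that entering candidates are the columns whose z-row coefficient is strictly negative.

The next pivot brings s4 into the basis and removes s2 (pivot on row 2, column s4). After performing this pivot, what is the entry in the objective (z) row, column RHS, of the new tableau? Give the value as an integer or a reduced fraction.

34

Pivot element is row 2, column s4: 2.
Normalize row 2: new (row 2, RHS) = 2/2 = 1.
z-row ← z-row − (-4)·(new row 2): 30 − (-4)·1 = 34.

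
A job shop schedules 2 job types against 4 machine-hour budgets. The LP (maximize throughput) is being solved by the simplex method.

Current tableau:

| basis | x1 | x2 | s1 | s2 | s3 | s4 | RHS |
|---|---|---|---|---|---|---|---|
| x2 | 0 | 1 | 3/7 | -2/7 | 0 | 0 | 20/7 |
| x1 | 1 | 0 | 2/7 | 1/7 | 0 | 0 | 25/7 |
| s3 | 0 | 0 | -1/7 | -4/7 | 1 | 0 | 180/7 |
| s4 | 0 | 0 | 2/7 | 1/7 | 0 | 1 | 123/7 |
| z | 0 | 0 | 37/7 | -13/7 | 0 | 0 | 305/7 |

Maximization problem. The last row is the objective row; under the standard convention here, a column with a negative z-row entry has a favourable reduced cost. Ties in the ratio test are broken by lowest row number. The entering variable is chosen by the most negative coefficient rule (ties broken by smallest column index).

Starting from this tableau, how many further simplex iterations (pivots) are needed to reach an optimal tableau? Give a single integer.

1

pivot: s2 in, x1 out → z = 90
No improving column remains; optimal.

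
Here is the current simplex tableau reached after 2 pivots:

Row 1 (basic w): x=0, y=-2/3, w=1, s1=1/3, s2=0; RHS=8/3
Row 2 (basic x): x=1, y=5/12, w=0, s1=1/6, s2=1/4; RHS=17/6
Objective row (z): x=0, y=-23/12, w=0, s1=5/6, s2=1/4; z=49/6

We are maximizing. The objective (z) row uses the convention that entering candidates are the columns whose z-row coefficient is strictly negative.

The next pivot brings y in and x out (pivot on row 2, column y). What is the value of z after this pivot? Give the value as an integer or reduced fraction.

Minimum ratio for y: (17/6)/(5/12) = 34/5.
z changes by −(z-row coeff of y)·ratio = −(-23/12)·(34/5) = 391/30.
New z = 49/6 + (391/30) = 106/5.

106/5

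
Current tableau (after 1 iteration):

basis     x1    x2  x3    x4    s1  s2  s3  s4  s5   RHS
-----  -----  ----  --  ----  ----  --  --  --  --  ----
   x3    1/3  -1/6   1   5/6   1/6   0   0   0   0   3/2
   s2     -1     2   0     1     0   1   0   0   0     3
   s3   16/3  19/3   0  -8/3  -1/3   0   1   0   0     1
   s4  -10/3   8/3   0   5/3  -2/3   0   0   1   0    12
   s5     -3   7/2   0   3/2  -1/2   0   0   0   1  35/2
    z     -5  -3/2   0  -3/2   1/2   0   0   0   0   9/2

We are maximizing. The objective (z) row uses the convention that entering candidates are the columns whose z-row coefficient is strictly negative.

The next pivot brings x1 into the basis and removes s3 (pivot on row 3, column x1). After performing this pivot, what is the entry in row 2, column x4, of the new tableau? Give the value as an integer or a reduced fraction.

1/2

Pivot element is row 3, column x1: 16/3.
Normalize row 3: new (row 3, x4) = (-8/3)/(16/3) = -1/2.
row 2 ← row 2 − (-1)·(new row 3): 1 − (-1)·(-1/2) = 1/2.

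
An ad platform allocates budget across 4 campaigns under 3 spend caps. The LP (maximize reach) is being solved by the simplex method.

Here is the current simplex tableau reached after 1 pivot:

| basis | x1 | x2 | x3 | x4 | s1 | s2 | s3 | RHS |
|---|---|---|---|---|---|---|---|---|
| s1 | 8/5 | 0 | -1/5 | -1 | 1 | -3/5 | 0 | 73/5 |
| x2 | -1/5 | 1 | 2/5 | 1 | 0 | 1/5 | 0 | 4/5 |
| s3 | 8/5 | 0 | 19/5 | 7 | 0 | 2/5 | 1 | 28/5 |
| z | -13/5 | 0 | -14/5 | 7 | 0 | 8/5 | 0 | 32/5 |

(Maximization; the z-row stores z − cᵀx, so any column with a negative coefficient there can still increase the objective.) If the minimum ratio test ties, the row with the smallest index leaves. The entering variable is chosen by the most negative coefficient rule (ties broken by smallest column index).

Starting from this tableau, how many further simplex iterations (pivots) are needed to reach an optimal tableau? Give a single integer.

pivot: x3 in, s3 out → z = 200/19
pivot: x1 in, x3 out → z = 31/2
No improving column remains; optimal.

2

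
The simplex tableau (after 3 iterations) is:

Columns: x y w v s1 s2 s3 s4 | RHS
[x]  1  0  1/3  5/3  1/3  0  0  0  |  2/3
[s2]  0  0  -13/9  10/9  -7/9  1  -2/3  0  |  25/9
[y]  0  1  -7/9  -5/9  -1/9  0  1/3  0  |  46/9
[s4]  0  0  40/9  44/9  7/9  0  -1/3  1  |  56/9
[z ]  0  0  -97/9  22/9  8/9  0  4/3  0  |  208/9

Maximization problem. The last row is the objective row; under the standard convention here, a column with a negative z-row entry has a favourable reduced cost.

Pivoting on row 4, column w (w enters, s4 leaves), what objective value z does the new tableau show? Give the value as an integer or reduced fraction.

Minimum ratio for w: (56/9)/(40/9) = 7/5.
z changes by −(z-row coeff of w)·ratio = −(-97/9)·(7/5) = 679/45.
New z = 208/9 + (679/45) = 191/5.

191/5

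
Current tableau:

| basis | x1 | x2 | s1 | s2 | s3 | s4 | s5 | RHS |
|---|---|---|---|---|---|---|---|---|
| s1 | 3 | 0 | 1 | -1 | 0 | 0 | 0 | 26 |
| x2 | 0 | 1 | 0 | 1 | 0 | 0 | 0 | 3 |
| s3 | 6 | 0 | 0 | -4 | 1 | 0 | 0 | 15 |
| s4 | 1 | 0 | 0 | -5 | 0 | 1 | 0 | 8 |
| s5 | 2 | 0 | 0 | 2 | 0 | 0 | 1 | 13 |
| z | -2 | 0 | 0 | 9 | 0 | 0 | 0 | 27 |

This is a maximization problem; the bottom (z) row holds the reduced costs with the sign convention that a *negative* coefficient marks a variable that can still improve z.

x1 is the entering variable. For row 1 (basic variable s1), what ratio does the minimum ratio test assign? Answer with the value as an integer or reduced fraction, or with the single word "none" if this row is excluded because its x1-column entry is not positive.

26/3

Ratio = RHS / (x1 entry) = 26 / 3 = 26/3.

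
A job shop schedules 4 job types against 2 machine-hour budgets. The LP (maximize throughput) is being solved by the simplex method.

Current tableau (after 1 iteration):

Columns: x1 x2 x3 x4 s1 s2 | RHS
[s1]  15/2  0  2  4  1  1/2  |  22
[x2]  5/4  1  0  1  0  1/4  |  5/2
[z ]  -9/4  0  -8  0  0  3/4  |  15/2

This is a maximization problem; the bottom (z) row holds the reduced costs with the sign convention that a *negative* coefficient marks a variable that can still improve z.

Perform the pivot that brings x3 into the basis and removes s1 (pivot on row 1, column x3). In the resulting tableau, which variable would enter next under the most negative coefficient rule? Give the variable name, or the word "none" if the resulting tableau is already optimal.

none

Pivot element 2. New z-row = old z-row − (-8)·(row 1/2).
Updated z-row coefficients: x1: 111/4, x2: 0, x3: 0, x4: 16, s1: 4, s2: 11/4.
No coefficient is strictly negative; the tableau after this pivot is optimal.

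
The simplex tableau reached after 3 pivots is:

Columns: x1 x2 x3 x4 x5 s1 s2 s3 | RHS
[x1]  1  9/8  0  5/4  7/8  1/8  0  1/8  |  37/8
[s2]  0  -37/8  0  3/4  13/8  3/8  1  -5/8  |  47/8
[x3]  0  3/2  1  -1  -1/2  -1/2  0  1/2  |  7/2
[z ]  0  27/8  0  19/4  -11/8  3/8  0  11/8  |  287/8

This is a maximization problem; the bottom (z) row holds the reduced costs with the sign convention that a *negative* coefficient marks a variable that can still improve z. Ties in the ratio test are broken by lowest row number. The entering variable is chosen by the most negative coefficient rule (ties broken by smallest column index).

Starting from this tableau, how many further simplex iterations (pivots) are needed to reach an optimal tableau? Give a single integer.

pivot: x5 in, s2 out → z = 531/13
pivot: x2 in, x1 out → z = 1930/47
No improving column remains; optimal.

2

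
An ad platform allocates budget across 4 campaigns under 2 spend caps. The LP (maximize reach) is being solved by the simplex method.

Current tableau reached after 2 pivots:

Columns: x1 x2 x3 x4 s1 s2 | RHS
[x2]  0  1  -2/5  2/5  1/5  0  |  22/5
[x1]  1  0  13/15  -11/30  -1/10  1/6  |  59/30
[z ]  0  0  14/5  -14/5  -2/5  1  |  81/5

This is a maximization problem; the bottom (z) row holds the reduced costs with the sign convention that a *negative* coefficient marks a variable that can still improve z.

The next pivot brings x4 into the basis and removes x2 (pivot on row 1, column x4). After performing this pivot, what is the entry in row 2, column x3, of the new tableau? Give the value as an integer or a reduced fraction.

1/2

Pivot element is row 1, column x4: 2/5.
Normalize row 1: new (row 1, x3) = (-2/5)/(2/5) = -1.
row 2 ← row 2 − (-11/30)·(new row 1): 13/15 − (-11/30)·(-1) = 1/2.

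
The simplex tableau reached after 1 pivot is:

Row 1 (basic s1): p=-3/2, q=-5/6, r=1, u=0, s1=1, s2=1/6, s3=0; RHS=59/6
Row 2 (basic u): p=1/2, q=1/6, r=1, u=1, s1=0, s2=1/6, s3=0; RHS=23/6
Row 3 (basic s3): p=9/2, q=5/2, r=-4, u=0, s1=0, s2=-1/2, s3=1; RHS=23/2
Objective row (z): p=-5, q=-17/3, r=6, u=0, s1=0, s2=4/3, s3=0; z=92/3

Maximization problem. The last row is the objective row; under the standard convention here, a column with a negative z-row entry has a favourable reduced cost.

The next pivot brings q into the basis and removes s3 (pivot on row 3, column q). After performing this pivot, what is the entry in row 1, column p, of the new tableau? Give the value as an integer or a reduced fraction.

0

Pivot element is row 3, column q: 5/2.
Normalize row 3: new (row 3, p) = (9/2)/(5/2) = 9/5.
row 1 ← row 1 − (-5/6)·(new row 3): -3/2 − (-5/6)·(9/5) = 0.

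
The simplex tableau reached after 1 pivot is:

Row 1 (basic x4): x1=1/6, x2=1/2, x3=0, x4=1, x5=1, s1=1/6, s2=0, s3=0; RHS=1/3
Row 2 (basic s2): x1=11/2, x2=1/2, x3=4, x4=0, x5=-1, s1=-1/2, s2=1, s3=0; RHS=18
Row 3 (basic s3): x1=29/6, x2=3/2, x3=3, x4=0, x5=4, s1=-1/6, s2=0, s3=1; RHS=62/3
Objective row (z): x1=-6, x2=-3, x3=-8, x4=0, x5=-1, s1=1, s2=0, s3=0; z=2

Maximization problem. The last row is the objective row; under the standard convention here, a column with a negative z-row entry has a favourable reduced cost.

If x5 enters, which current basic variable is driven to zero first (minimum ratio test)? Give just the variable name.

Ratios: row 1 (x4): (1/3)/1 = 1/3; row 2 (s2): entry -1 ≤ 0, skip; row 3 (s3): (62/3)/4 = 31/6.
Minimum ratio 1/3 is in the x4 row, so x4 leaves.

x4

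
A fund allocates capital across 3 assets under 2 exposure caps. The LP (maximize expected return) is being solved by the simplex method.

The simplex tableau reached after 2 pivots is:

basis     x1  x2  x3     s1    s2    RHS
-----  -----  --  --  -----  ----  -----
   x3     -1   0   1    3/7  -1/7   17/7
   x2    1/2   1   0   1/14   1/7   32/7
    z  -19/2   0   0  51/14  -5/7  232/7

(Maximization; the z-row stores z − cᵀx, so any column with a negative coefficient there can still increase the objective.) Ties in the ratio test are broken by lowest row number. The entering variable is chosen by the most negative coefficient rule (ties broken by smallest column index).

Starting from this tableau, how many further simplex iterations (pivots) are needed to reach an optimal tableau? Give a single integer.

1

pivot: x1 in, x2 out → z = 120
No improving column remains; optimal.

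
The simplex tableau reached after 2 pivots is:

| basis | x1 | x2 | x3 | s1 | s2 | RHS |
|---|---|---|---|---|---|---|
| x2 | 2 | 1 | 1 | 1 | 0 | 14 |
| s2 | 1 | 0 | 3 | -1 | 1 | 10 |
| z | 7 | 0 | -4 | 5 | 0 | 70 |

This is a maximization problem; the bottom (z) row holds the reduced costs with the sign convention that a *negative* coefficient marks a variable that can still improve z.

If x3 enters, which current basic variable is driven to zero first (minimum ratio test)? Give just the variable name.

s2

Ratios: row 1 (x2): 14/1 = 14; row 2 (s2): 10/3 = 10/3.
Minimum ratio 10/3 is in the s2 row, so s2 leaves.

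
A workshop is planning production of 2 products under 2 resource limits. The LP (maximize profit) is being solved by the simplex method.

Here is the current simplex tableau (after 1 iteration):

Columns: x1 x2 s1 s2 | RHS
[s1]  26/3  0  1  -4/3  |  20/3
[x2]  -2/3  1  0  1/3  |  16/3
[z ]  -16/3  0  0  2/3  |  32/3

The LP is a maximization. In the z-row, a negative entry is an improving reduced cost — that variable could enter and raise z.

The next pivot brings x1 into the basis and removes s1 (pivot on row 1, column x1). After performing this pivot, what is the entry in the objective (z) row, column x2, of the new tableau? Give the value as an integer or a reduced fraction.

0

Pivot element is row 1, column x1: 26/3.
Normalize row 1: new (row 1, x2) = 0/(26/3) = 0.
z-row ← z-row − (-16/3)·(new row 1): 0 − (-16/3)·0 = 0.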